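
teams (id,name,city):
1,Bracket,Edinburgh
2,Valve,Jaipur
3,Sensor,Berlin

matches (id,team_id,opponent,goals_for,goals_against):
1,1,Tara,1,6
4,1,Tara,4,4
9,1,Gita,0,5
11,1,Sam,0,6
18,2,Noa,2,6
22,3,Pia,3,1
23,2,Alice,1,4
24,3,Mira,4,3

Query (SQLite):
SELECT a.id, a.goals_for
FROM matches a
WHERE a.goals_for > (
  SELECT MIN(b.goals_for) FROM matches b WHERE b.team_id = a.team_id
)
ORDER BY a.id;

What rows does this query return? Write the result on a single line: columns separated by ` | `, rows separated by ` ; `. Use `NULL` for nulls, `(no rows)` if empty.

1 | 1 ; 4 | 4 ; 18 | 2 ; 24 | 4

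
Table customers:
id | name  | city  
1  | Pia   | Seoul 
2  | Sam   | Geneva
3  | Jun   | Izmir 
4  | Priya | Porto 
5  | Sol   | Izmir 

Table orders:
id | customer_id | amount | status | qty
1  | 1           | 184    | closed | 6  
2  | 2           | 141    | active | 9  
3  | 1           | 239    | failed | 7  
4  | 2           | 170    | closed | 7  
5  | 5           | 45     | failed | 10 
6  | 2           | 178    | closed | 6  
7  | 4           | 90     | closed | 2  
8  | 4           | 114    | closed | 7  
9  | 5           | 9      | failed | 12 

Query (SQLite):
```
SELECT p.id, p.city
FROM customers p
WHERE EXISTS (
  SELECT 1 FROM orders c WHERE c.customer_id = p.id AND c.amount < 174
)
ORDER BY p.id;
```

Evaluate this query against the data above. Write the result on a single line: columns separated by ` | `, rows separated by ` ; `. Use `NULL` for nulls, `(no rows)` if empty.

For each customers row, check whether any orders with matching customer_id has amount < 174.
Keep rows where that is true.

2 | Geneva ; 4 | Porto ; 5 | Izmir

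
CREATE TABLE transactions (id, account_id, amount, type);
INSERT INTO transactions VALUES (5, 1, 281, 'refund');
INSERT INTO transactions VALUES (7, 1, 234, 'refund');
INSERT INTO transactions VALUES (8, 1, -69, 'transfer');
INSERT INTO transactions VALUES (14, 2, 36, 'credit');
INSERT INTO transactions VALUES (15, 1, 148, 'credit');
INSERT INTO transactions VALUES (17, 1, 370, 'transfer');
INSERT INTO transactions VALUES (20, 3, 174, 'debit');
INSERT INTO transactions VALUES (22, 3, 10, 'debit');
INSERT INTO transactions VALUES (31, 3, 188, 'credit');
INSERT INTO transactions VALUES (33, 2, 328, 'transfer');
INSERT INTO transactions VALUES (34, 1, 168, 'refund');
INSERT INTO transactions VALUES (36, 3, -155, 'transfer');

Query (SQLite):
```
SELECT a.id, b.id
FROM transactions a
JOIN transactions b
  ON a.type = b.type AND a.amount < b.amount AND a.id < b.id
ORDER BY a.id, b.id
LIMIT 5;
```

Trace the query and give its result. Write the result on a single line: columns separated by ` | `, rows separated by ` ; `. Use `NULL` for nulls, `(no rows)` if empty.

8 | 17 ; 8 | 33 ; 14 | 15 ; 14 | 31 ; 15 | 31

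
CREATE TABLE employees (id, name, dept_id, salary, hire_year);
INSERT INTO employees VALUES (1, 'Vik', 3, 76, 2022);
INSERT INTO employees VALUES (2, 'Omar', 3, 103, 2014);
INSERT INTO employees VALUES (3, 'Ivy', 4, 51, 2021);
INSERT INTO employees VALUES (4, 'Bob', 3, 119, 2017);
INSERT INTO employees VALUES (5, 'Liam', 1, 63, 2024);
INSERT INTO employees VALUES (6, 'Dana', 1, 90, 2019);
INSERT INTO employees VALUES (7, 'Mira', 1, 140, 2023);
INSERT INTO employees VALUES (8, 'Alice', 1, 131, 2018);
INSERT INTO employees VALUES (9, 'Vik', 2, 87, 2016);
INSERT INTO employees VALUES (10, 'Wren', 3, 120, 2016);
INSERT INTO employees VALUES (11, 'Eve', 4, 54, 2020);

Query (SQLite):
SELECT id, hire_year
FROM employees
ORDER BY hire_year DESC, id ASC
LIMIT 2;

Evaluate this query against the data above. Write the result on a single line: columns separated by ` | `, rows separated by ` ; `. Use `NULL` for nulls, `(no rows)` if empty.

5 | 2024 ; 7 | 2023

Sort by hire_year desc, tiebreak id asc: (2024, id=5), (2023, id=7), (2022, id=1), (2021, id=3), (2020, id=11) …. Take first 2.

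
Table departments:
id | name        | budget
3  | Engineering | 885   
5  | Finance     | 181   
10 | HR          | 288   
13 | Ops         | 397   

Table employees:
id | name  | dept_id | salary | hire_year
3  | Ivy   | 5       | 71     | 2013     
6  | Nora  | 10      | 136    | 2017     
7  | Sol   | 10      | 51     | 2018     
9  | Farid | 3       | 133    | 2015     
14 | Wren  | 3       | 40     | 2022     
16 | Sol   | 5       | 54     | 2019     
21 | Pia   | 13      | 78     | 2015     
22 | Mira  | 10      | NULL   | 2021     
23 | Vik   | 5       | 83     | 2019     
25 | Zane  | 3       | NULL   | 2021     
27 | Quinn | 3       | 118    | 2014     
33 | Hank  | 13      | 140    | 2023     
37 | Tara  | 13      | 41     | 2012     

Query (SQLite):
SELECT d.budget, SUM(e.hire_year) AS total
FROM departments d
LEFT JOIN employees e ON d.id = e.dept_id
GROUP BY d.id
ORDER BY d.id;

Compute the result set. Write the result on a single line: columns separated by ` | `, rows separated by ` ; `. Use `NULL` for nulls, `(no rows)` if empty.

LEFT JOIN keeps every departments row; unmatched ones get NULL for employees columns.
Group by departments.id and compute SUM(e.hire_year). SUM over an all-NULL group is NULL.
  3: ids {9, 14, 25, 27} → SUM(e.hire_year)=8072
  5: ids {3, 16, 23} → SUM(e.hire_year)=6051
  10: ids {6, 7, 22} → SUM(e.hire_year)=6056
  13: ids {21, 33, 37} → SUM(e.hire_year)=6050

885 | 8072 ; 181 | 6051 ; 288 | 6056 ; 397 | 6050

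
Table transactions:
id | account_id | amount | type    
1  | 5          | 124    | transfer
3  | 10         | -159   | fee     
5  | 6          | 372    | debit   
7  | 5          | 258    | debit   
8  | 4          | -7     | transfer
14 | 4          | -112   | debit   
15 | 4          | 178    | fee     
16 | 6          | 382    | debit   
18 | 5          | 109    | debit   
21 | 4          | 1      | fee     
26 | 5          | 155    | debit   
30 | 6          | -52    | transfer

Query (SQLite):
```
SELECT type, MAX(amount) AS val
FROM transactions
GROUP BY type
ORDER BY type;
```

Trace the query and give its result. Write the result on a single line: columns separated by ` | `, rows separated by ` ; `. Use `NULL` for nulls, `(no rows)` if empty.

Partition transactions by type; compute MAX(amount) within each group.
  debit: ids {5, 7, 14, 16, 18, 26} → MAX(amount)=382
  fee: ids {3, 15, 21} → MAX(amount)=178
  transfer: ids {1, 8, 30} → MAX(amount)=124

debit | 382 ; fee | 178 ; transfer | 124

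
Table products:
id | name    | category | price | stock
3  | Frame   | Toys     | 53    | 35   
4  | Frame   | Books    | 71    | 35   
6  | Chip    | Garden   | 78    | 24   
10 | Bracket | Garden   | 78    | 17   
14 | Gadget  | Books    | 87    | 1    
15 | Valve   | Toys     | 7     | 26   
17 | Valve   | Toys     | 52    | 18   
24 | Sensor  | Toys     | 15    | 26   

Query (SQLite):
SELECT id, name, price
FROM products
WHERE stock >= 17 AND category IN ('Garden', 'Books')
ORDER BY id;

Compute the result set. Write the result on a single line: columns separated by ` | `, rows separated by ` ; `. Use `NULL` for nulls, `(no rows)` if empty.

stock >= 17: ids {3, 4, 6, 10, 15, 17, 24}
category IN ('Garden', 'Books'): ids {4, 6, 10, 14}
Combine with AND.

4 | Frame | 71 ; 6 | Chip | 78 ; 10 | Bracket | 78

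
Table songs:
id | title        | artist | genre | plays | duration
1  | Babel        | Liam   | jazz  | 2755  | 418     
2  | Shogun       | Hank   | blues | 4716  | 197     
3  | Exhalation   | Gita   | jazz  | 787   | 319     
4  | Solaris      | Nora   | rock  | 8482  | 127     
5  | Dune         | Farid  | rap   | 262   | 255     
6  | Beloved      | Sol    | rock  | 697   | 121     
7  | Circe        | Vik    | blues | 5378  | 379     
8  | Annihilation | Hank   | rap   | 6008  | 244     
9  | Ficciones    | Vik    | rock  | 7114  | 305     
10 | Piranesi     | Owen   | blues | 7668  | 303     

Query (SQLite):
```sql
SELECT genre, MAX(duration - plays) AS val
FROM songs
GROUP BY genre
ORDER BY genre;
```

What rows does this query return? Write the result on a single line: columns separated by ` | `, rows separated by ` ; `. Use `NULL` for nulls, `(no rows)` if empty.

blues | -4519 ; jazz | -468 ; rap | -7 ; rock | -576

For each row compute duration - plays.
Group by genre; take MAX of the expression per group.
  blues: ids {2, 7, 10} → MAX(duration - plays)=-4519
  jazz: ids {1, 3} → MAX(duration - plays)=-468
  rap: ids {5, 8} → MAX(duration - plays)=-7
  rock: ids {4, 6, 9} → MAX(duration - plays)=-576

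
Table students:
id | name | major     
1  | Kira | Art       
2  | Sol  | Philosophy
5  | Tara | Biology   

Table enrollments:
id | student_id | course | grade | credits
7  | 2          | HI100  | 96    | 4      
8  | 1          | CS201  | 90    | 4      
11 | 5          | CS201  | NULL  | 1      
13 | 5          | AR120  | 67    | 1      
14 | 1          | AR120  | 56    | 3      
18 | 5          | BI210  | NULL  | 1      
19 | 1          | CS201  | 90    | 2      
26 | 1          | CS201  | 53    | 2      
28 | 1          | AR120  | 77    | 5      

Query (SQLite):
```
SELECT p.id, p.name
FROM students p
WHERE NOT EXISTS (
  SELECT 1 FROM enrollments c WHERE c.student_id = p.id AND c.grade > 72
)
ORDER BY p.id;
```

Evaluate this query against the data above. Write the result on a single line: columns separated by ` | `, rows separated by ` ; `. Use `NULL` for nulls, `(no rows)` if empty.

5 | Tara

For each students row, check whether any enrollments with matching student_id has grade > 72.
Keep rows where that is false.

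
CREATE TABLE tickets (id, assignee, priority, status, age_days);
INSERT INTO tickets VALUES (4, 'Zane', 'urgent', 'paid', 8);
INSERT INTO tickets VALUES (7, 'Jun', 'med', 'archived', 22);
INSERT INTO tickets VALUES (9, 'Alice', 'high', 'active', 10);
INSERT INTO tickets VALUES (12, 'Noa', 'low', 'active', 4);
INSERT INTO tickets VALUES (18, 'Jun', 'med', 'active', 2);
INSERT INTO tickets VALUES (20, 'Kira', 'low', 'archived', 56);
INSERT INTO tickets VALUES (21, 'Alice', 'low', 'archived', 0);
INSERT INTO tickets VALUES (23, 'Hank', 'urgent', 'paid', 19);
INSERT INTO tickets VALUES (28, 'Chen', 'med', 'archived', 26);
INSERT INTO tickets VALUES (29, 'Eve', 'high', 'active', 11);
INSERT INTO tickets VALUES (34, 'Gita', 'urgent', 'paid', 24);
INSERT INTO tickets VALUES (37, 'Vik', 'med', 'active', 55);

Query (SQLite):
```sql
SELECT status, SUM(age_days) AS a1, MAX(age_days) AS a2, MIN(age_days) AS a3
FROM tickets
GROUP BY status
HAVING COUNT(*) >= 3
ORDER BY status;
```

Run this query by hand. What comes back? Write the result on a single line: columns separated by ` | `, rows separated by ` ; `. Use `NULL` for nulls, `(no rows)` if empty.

active | 82 | 55 | 2 ; archived | 104 | 56 | 0 ; paid | 51 | 24 | 8

Group tickets by status.
Per group compute: SUM(age_days), MAX(age_days), MIN(age_days).
HAVING: drop groups with fewer than 3 rows.
  active: ids {9, 12, 18, 29, 37} → SUM(age_days)=82, MAX(age_days)=55, MIN(age_days)=2
  archived: ids {7, 20, 21, 28} → SUM(age_days)=104, MAX(age_days)=56, MIN(age_days)=0
  paid: ids {4, 23, 34} → SUM(age_days)=51, MAX(age_days)=24, MIN(age_days)=8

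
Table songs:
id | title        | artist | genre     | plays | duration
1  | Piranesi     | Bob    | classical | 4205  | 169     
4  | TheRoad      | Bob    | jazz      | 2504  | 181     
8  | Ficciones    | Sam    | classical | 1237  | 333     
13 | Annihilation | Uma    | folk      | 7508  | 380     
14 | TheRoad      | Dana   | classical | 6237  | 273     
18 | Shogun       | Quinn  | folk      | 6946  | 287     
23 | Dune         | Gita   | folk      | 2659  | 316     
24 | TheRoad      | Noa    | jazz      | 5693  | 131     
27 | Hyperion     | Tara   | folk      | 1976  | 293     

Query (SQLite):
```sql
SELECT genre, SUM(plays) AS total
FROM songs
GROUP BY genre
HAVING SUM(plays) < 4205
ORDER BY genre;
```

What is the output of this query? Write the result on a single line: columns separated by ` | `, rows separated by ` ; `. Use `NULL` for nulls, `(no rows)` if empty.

(no rows)

Partition songs by genre; compute SUM(plays) within each group.
HAVING: keep groups where SUM(plays) < 4205.
  classical: ids {1, 8, 14} → SUM(plays)=11679
  folk: ids {13, 18, 23, 27} → SUM(plays)=19089
  jazz: ids {4, 24} → SUM(plays)=8197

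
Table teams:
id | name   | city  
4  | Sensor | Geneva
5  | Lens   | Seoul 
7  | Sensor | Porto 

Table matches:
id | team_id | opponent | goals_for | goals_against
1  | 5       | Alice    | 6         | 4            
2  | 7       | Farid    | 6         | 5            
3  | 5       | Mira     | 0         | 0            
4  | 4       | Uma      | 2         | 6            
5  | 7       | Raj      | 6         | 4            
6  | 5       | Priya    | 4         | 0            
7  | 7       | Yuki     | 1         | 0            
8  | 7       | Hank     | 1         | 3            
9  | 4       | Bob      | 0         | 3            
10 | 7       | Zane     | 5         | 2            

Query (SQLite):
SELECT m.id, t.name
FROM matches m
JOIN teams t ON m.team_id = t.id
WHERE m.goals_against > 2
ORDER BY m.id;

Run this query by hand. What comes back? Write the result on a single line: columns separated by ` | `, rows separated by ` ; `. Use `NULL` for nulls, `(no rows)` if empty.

Each matches row matches the teams row where team_id = teams.id.
Then keep rows with m.goals_against > 2.

1 | Lens ; 2 | Sensor ; 4 | Sensor ; 5 | Sensor ; 8 | Sensor ; 9 | Sensor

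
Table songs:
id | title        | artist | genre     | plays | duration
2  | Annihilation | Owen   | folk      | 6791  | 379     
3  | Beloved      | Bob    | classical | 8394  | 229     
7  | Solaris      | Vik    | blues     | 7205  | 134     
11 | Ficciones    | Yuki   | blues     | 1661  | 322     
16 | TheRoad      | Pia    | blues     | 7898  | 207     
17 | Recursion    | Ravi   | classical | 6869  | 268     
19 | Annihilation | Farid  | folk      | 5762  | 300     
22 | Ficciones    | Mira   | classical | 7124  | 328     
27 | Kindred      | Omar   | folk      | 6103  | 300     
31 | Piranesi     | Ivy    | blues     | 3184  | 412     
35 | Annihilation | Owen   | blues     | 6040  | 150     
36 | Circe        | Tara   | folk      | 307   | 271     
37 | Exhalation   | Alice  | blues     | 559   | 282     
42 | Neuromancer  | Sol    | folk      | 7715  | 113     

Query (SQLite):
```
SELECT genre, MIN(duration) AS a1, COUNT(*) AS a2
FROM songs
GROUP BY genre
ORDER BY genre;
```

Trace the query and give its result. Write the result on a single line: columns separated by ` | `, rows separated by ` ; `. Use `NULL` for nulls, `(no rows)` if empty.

blues | 134 | 6 ; classical | 229 | 3 ; folk | 113 | 5

Group songs by genre.
Per group compute: MIN(duration), COUNT(*).
  blues: ids {7, 11, 16, 31, 35, 37} → MIN(duration)=134, COUNT(*)=6
  classical: ids {3, 17, 22} → MIN(duration)=229, COUNT(*)=3
  folk: ids {2, 19, 27, 36, 42} → MIN(duration)=113, COUNT(*)=5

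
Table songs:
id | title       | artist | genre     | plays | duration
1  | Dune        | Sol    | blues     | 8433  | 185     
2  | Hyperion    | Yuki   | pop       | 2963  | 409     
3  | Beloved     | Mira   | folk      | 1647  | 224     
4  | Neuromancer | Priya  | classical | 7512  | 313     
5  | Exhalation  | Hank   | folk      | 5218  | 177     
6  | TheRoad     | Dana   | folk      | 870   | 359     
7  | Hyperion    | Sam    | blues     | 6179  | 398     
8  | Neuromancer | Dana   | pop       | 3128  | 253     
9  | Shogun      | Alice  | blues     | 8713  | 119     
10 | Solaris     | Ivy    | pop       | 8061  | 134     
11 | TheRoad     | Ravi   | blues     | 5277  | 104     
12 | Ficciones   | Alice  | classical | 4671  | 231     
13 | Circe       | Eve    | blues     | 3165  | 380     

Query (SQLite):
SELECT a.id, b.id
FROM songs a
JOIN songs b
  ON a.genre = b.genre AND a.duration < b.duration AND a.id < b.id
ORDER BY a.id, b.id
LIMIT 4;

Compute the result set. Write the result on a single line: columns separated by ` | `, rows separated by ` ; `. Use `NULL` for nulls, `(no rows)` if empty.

1 | 7 ; 1 | 13 ; 3 | 6 ; 5 | 6

Pairs (a,b) with same genre, a.duration < b.duration, a.id < b.id.
genre groups: blues:{1,7,9,11,13} classical:{4,12} folk:{3,5,6} pop:{2,8,10}
Ordered by (a.id, b.id); first 4.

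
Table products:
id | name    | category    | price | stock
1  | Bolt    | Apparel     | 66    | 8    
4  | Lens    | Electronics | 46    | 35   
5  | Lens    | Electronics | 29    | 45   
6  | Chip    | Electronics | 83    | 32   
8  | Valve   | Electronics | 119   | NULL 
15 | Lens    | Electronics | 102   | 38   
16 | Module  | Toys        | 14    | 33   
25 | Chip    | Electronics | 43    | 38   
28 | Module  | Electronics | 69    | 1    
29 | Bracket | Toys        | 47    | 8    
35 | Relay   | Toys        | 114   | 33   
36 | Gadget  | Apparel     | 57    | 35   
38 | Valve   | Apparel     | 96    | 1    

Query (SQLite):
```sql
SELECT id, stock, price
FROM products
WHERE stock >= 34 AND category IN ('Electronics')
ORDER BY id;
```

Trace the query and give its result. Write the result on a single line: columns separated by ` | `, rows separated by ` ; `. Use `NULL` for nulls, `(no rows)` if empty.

stock >= 34: ids {4, 5, 15, 25, 36}
category IN ('Electronics'): ids {4, 5, 6, 8, 15, 25, 28}
Combine with AND.

4 | 35 | 46 ; 5 | 45 | 29 ; 15 | 38 | 102 ; 25 | 38 | 43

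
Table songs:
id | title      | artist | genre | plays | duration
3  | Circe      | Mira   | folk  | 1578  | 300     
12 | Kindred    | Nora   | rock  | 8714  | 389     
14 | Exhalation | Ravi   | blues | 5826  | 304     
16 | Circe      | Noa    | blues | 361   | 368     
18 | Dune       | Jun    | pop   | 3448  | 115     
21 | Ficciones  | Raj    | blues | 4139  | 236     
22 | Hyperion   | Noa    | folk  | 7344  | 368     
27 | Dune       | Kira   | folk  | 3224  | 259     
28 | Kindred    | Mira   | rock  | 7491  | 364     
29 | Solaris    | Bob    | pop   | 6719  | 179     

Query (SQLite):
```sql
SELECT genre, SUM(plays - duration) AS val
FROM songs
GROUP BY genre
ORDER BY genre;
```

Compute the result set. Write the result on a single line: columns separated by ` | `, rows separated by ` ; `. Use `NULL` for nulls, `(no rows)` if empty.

blues | 9418 ; folk | 11219 ; pop | 9873 ; rock | 15452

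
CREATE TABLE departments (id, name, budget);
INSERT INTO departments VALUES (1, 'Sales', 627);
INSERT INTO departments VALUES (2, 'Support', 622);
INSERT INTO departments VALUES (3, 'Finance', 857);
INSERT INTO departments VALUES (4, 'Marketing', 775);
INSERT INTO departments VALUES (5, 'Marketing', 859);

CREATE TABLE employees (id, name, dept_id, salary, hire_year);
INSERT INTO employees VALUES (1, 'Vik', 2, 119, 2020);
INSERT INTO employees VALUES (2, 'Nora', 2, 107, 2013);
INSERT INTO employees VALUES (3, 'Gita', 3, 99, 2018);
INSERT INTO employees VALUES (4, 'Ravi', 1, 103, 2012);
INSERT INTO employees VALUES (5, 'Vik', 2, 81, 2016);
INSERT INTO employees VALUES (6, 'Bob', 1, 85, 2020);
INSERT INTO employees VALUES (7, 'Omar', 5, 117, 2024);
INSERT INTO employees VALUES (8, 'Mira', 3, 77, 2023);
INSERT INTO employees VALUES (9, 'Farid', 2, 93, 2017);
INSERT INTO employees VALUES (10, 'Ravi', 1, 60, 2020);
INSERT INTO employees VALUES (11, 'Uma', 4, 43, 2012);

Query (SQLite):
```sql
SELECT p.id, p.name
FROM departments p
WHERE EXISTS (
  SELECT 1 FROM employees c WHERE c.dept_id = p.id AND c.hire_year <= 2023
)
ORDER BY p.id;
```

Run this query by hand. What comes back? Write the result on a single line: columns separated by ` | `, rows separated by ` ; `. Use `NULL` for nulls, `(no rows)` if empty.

1 | Sales ; 2 | Support ; 3 | Finance ; 4 | Marketing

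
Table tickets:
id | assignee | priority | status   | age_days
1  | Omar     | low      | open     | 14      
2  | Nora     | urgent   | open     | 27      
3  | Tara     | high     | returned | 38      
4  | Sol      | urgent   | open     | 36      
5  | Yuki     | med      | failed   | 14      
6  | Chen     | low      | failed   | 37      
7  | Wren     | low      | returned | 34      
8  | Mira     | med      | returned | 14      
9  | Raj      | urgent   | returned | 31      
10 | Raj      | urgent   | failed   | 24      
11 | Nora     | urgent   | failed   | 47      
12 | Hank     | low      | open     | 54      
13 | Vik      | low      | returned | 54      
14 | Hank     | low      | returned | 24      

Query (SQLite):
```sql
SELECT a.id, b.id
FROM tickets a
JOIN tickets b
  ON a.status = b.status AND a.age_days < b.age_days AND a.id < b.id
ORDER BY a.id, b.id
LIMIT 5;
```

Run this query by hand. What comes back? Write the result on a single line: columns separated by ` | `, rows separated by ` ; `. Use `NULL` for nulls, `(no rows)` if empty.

1 | 2 ; 1 | 4 ; 1 | 12 ; 2 | 4 ; 2 | 12

Pairs (a,b) with same status, a.age_days < b.age_days, a.id < b.id.
status groups: failed:{5,6,10,11} open:{1,2,4,12} returned:{3,7,8,9,13,14}
Ordered by (a.id, b.id); first 5.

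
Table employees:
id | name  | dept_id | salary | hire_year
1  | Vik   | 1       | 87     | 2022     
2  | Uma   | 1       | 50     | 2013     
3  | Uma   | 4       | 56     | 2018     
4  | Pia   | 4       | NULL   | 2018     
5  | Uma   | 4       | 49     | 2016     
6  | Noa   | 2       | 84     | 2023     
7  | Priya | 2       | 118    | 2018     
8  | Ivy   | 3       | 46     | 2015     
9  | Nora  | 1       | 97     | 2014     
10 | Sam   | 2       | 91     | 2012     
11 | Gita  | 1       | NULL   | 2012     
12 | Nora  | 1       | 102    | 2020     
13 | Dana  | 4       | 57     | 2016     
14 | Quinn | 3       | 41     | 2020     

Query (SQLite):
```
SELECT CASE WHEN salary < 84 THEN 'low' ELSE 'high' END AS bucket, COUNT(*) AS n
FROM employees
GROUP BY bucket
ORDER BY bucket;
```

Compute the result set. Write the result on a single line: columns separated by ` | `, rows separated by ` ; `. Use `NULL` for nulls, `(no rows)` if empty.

Bucket rows by salary < 84 → 'low' else 'high'; count each bucket.
NULL < 84 is unknown, so NULL salary falls into ELSE → 'high'.

high | 8 ; low | 6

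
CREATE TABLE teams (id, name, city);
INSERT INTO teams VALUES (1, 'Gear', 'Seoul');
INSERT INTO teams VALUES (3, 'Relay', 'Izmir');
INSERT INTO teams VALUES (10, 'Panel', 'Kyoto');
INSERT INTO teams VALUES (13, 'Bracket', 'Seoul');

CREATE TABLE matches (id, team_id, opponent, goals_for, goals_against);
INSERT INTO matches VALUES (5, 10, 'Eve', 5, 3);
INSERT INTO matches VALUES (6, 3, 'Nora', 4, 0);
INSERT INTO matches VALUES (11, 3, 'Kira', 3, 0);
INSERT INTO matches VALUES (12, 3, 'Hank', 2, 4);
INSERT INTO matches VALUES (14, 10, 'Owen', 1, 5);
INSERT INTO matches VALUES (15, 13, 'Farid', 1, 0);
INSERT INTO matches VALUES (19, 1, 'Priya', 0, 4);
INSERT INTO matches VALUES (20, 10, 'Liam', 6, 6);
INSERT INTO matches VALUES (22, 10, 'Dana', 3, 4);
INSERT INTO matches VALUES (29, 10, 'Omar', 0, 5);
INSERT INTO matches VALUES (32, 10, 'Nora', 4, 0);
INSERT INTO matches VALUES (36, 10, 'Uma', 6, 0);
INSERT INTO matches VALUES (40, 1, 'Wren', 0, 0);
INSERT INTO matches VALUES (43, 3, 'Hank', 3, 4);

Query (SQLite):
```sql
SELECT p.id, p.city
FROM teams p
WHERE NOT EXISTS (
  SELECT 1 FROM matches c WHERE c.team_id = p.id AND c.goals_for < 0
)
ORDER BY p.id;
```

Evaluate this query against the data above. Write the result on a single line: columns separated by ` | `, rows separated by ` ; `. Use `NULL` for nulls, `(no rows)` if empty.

For each teams row, check whether any matches with matching team_id has goals_for < 0.
Keep rows where that is false.

1 | Seoul ; 3 | Izmir ; 10 | Kyoto ; 13 | Seoul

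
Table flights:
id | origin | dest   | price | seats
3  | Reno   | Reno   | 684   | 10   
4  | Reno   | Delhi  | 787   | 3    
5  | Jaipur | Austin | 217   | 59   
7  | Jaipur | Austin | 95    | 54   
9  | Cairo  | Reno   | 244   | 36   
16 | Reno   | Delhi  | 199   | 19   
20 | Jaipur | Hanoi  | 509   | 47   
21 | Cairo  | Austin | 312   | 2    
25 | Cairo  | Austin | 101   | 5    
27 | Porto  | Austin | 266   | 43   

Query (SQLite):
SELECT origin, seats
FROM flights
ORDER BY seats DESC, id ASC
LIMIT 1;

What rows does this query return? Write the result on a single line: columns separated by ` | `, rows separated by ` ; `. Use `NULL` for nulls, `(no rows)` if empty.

Sort by seats desc, tiebreak id asc: (59, id=5), (54, id=7), (47, id=20), (43, id=27) …. Take first 1.

Jaipur | 59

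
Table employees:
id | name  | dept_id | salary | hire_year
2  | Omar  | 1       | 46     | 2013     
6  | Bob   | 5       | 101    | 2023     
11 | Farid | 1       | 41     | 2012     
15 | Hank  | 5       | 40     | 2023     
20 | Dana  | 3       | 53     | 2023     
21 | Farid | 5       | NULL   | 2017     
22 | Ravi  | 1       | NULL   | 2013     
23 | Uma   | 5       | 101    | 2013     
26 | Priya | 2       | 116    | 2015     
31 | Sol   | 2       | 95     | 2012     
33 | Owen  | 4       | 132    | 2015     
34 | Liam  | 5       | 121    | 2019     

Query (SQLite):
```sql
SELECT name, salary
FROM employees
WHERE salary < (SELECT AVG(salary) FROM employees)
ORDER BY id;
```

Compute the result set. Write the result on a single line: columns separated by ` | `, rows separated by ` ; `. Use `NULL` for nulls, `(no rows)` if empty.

Omar | 46 ; Farid | 41 ; Hank | 40 ; Dana | 53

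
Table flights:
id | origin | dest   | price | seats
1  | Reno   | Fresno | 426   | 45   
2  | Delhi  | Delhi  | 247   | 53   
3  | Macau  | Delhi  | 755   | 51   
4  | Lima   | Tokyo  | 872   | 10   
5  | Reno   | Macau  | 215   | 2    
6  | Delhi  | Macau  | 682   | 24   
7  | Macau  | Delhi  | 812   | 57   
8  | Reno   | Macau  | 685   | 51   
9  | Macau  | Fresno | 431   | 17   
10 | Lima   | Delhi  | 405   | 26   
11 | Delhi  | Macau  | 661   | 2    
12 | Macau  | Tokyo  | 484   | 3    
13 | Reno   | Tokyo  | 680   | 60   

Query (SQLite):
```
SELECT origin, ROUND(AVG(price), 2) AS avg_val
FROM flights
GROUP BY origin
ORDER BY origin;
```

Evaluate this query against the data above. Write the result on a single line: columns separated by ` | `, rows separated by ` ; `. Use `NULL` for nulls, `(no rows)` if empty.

Partition flights by origin; compute ROUND(AVG(price), 2) within each group.
  Delhi: ids {2, 6, 11} → ROUND(AVG(price), 2)=530
  Lima: ids {4, 10} → ROUND(AVG(price), 2)=638.5
  Macau: ids {3, 7, 9, 12} → ROUND(AVG(price), 2)=620.5
  Reno: ids {1, 5, 8, 13} → ROUND(AVG(price), 2)=501.5

Delhi | 530 ; Lima | 638.5 ; Macau | 620.5 ; Reno | 501.5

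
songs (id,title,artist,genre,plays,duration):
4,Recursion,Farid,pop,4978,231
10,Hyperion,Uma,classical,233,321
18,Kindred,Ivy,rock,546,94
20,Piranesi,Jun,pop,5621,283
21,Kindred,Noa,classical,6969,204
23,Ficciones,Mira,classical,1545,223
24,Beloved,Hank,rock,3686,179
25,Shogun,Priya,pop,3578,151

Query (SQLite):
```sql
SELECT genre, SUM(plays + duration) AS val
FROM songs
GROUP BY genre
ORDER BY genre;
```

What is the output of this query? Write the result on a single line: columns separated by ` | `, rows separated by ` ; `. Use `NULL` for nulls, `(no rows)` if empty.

For each row compute plays + duration.
Group by genre; take SUM of the expression per group.
  classical: ids {10, 21, 23} → SUM(plays + duration)=9495
  pop: ids {4, 20, 25} → SUM(plays + duration)=14842
  rock: ids {18, 24} → SUM(plays + duration)=4505

classical | 9495 ; pop | 14842 ; rock | 4505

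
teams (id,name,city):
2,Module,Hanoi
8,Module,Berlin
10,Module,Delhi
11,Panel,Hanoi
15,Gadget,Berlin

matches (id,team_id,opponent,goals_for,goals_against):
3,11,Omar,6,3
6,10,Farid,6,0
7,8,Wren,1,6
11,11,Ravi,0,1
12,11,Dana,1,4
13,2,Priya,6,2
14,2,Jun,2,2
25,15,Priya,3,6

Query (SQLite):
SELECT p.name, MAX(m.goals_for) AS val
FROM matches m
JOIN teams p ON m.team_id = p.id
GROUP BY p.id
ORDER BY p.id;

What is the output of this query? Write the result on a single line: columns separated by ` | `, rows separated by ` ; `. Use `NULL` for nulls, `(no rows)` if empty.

Module | 6 ; Module | 1 ; Module | 6 ; Panel | 6 ; Gadget | 3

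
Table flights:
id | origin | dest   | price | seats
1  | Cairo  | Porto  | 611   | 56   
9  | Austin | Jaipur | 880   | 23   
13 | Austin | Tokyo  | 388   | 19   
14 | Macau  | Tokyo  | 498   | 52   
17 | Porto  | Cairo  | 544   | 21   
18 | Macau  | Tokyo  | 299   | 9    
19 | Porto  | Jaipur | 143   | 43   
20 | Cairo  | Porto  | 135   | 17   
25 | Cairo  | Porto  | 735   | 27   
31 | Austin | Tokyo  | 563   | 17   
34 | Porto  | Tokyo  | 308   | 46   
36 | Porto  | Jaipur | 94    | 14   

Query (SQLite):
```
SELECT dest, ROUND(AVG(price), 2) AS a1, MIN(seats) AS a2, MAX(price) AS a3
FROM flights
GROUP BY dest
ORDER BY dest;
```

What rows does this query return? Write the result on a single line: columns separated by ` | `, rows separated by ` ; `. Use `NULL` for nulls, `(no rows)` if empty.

Cairo | 544 | 21 | 544 ; Jaipur | 372.33 | 14 | 880 ; Porto | 493.67 | 17 | 735 ; Tokyo | 411.2 | 9 | 563

Group flights by dest.
Per group compute: ROUND(AVG(price), 2), MIN(seats), MAX(price).
  Cairo: ids {17} → ROUND(AVG(price), 2)=544, MIN(seats)=21, MAX(price)=544
  Jaipur: ids {9, 19, 36} → ROUND(AVG(price), 2)=372.33, MIN(seats)=14, MAX(price)=880
  Porto: ids {1, 20, 25} → ROUND(AVG(price), 2)=493.67, MIN(seats)=17, MAX(price)=735
  Tokyo: ids {13, 14, 18, 31, 34} → ROUND(AVG(price), 2)=411.2, MIN(seats)=9, MAX(price)=563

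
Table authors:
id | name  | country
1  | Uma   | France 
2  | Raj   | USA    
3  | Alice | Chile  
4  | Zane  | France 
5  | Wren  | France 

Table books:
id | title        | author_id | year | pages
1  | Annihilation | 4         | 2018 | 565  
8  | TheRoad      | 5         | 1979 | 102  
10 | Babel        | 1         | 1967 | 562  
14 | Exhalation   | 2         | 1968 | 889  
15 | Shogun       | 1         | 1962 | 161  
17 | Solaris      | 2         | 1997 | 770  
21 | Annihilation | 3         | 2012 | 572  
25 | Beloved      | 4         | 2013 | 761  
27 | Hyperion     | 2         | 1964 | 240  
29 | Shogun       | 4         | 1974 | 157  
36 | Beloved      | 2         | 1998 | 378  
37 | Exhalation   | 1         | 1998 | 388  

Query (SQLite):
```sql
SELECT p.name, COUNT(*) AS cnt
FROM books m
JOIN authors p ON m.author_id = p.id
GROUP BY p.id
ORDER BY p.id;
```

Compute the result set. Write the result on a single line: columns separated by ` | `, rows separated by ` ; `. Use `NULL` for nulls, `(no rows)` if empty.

Uma | 3 ; Raj | 4 ; Alice | 1 ; Zane | 3 ; Wren | 1

Join each books row to its authors via author_id.
Group joined rows by authors.id; compute COUNT(*) per group.
  1: ids {10, 15, 37} → COUNT(*)=3
  2: ids {14, 17, 27, 36} → COUNT(*)=4
  3: ids {21} → COUNT(*)=1
  4: ids {1, 25, 29} → COUNT(*)=3
  5: ids {8} → COUNT(*)=1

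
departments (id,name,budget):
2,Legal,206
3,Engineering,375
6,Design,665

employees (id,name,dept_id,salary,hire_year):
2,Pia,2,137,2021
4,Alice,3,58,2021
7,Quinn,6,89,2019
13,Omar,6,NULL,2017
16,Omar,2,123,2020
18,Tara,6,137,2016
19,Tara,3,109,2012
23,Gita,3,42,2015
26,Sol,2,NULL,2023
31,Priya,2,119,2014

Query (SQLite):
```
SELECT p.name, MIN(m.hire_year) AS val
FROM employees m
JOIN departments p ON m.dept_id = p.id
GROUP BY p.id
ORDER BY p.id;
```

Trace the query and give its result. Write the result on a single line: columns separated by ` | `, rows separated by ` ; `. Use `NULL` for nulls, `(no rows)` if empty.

Join each employees row to its departments via dept_id.
Group joined rows by departments.id; compute MIN(m.hire_year) per group.
  2: ids {2, 16, 26, 31} → MIN(m.hire_year)=2014
  3: ids {4, 19, 23} → MIN(m.hire_year)=2012
  6: ids {7, 13, 18} → MIN(m.hire_year)=2016

Legal | 2014 ; Engineering | 2012 ; Design | 2016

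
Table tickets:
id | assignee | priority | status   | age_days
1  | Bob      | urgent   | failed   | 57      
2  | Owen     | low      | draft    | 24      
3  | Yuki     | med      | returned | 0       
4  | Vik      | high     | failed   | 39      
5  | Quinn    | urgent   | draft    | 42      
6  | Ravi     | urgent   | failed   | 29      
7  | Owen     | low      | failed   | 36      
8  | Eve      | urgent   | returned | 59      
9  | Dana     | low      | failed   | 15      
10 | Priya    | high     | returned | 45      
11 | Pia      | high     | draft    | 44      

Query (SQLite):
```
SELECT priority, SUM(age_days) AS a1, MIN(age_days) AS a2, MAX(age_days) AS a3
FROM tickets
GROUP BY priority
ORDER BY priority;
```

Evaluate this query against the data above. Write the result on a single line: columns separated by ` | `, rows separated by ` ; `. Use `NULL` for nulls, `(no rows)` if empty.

Group tickets by priority.
Per group compute: SUM(age_days), MIN(age_days), MAX(age_days).
  high: ids {4, 10, 11} → SUM(age_days)=128, MIN(age_days)=39, MAX(age_days)=45
  low: ids {2, 7, 9} → SUM(age_days)=75, MIN(age_days)=15, MAX(age_days)=36
  med: ids {3} → SUM(age_days)=0, MIN(age_days)=0, MAX(age_days)=0
  urgent: ids {1, 5, 6, 8} → SUM(age_days)=187, MIN(age_days)=29, MAX(age_days)=59

high | 128 | 39 | 45 ; low | 75 | 15 | 36 ; med | 0 | 0 | 0 ; urgent | 187 | 29 | 59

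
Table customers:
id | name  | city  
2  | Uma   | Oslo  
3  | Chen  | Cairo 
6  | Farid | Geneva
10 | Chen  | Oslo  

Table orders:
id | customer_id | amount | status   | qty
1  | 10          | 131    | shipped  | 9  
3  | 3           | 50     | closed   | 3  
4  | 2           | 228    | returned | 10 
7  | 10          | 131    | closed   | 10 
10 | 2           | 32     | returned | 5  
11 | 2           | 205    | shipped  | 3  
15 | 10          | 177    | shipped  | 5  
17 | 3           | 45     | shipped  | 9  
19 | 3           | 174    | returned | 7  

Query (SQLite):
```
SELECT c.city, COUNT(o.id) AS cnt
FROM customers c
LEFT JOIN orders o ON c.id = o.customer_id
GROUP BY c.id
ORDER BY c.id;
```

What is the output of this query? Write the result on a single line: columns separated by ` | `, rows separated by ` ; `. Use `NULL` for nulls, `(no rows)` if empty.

LEFT JOIN keeps every customers row; unmatched ones get NULL for orders columns.
Group by customers.id and compute COUNT(o.id). COUNT(col) of an all-NULL group is 0.
  2: ids {4, 10, 11} → COUNT(o.id)=3
  3: ids {3, 17, 19} → COUNT(o.id)=3
  6: ids {—} → COUNT(o.id)=0
  10: ids {1, 7, 15} → COUNT(o.id)=3

Oslo | 3 ; Cairo | 3 ; Geneva | 0 ; Oslo | 3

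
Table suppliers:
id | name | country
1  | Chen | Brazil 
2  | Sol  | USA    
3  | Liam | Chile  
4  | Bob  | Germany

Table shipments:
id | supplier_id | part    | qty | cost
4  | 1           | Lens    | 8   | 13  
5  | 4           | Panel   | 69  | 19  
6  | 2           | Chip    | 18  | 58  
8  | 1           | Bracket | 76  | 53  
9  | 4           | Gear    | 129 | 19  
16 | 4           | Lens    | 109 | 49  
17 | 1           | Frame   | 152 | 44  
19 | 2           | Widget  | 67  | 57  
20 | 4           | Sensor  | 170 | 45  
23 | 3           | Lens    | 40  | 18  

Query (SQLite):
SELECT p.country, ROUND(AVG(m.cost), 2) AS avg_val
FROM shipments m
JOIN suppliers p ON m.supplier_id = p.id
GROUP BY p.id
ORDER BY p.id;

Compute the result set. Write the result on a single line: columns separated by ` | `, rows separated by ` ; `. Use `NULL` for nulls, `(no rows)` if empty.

Brazil | 36.67 ; USA | 57.5 ; Chile | 18 ; Germany | 33

Join each shipments row to its suppliers via supplier_id.
Group joined rows by suppliers.id; compute ROUND(AVG(m.cost), 2) per group.
  1: ids {4, 8, 17} → ROUND(AVG(m.cost), 2)=36.67
  2: ids {6, 19} → ROUND(AVG(m.cost), 2)=57.5
  3: ids {23} → ROUND(AVG(m.cost), 2)=18
  4: ids {5, 9, 16, 20} → ROUND(AVG(m.cost), 2)=33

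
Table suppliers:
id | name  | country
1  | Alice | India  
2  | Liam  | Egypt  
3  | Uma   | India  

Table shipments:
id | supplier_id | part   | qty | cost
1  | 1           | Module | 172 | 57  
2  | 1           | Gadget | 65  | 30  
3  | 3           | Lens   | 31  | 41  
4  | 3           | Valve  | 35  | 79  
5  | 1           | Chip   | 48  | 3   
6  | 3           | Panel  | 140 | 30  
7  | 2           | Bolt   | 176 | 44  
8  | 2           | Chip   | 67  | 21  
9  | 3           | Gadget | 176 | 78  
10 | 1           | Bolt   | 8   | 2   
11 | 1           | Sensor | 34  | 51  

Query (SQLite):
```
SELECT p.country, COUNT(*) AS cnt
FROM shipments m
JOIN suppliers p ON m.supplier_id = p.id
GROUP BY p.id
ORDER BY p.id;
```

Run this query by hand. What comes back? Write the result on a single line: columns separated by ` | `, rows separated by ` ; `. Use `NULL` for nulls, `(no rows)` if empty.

India | 5 ; Egypt | 2 ; India | 4

Join each shipments row to its suppliers via supplier_id.
Group joined rows by suppliers.id; compute COUNT(*) per group.
  1: ids {1, 2, 5, 10, 11} → COUNT(*)=5
  2: ids {7, 8} → COUNT(*)=2
  3: ids {3, 4, 6, 9} → COUNT(*)=4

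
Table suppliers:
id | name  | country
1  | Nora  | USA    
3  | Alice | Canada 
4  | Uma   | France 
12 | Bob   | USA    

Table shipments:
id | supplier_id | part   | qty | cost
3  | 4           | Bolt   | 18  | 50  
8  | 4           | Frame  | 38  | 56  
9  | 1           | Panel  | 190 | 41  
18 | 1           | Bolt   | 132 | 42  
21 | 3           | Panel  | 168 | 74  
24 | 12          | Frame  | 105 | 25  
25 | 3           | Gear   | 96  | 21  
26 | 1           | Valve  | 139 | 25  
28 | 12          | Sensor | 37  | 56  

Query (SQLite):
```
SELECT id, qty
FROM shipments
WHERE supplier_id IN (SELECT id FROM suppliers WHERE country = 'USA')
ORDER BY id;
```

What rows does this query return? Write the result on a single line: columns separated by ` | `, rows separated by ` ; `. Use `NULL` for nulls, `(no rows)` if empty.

Inner query: suppliers.id where country = 'USA'.
Outer: keep shipments rows whose supplier_id is in that set.
Inner query → {1, 12}

9 | 190 ; 18 | 132 ; 24 | 105 ; 26 | 139 ; 28 | 37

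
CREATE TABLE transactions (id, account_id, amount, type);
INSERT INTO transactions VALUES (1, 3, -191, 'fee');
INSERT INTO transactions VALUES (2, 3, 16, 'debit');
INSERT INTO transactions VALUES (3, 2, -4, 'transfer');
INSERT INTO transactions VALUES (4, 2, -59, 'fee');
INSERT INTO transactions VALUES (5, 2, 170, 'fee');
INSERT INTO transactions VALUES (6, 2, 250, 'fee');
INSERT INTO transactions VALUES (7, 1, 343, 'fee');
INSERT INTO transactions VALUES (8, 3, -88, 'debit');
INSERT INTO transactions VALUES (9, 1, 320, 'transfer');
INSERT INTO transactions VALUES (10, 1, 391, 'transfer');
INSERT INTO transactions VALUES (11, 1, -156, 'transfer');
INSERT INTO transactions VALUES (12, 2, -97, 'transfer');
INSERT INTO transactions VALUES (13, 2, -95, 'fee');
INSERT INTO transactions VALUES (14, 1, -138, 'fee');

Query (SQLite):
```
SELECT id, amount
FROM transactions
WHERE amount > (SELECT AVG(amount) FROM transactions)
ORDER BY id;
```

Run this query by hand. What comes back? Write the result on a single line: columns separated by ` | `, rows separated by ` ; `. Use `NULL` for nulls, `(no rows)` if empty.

Scalar subquery: AVG(amount) over all transactions rows = 47.285714 (≈; comparison uses full precision).
Keep rows where amount > that value.

5 | 170 ; 6 | 250 ; 7 | 343 ; 9 | 320 ; 10 | 391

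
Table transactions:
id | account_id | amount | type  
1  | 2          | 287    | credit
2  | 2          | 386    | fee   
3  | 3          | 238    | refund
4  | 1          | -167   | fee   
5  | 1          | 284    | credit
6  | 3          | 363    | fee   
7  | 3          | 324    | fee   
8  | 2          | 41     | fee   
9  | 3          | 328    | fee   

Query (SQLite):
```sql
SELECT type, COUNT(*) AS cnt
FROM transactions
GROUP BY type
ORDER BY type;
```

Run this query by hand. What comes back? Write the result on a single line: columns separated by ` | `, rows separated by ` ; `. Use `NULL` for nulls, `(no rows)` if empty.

credit | 2 ; fee | 6 ; refund | 1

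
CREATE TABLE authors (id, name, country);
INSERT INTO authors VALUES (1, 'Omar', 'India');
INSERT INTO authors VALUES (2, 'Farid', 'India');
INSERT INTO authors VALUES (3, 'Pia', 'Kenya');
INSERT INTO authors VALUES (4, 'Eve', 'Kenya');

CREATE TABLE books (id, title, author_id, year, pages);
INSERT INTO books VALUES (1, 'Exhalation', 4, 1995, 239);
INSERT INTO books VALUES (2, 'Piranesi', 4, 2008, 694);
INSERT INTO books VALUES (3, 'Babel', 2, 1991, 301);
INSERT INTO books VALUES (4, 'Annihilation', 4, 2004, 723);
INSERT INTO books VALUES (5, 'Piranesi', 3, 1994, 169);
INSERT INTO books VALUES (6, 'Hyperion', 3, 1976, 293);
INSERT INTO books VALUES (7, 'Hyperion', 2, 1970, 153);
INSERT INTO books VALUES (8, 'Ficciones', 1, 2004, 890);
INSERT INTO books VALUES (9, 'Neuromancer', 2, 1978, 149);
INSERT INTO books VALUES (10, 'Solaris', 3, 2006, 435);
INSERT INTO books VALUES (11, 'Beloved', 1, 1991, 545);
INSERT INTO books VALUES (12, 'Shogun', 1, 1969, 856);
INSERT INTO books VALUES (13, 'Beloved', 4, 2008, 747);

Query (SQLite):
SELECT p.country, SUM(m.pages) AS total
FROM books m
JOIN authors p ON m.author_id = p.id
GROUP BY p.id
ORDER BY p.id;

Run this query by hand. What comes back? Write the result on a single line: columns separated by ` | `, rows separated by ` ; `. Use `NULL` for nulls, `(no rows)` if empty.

India | 2291 ; India | 603 ; Kenya | 897 ; Kenya | 2403

Join each books row to its authors via author_id.
Group joined rows by authors.id; compute SUM(m.pages) per group.
  1: ids {8, 11, 12} → SUM(m.pages)=2291
  2: ids {3, 7, 9} → SUM(m.pages)=603
  3: ids {5, 6, 10} → SUM(m.pages)=897
  4: ids {1, 2, 4, 13} → SUM(m.pages)=2403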